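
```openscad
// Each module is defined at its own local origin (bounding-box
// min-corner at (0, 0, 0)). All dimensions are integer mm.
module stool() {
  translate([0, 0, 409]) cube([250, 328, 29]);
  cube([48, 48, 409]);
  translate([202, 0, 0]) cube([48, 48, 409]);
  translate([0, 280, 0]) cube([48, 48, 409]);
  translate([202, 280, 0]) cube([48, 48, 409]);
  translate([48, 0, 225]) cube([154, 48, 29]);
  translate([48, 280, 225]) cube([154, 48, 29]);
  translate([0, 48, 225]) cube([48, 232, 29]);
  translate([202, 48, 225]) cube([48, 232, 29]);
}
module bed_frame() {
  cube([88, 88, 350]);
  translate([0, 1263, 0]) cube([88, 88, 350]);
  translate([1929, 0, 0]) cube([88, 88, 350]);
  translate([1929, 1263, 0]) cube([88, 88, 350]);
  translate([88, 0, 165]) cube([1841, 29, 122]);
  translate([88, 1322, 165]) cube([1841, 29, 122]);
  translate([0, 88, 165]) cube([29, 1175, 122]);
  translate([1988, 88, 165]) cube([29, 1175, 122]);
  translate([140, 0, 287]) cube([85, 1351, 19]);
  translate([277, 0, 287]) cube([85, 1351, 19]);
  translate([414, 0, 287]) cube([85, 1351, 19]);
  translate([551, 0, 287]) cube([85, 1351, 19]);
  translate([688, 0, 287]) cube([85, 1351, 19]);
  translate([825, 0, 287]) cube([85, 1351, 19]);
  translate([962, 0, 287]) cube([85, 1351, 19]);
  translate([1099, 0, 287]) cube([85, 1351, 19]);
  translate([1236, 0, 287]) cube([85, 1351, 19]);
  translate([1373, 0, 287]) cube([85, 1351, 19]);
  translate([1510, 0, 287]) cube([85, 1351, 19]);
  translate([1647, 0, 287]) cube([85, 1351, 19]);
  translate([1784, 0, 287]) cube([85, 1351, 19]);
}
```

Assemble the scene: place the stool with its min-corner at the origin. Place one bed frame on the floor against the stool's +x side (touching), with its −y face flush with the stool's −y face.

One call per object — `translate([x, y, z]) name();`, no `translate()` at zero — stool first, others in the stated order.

stool();
translate([250, 0, 0]) bed_frame();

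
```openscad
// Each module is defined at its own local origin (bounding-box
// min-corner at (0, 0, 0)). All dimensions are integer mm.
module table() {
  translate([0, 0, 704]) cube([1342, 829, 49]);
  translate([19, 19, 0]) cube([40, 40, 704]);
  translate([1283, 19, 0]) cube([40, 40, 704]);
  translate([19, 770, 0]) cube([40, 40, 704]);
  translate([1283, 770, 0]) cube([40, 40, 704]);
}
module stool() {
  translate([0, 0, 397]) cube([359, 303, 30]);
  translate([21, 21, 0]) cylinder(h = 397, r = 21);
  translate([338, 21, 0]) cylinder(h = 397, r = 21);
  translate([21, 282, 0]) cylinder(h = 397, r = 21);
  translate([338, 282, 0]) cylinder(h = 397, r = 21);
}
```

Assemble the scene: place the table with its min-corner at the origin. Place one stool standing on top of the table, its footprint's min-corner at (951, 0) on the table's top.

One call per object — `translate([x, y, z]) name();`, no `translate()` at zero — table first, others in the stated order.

table();
translate([951, 0, 753]) stool();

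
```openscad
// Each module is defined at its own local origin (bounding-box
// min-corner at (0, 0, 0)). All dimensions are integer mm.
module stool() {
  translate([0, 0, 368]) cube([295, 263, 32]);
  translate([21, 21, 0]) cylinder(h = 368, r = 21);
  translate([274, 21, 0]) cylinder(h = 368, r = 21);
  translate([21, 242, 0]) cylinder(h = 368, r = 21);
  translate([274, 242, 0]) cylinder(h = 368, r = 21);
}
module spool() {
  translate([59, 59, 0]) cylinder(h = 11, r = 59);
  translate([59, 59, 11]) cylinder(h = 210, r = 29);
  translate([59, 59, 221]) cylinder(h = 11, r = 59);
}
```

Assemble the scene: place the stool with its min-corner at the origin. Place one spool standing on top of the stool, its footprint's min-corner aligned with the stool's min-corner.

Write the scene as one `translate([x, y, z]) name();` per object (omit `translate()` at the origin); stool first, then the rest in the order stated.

stool();
translate([0, 0, 400]) spool();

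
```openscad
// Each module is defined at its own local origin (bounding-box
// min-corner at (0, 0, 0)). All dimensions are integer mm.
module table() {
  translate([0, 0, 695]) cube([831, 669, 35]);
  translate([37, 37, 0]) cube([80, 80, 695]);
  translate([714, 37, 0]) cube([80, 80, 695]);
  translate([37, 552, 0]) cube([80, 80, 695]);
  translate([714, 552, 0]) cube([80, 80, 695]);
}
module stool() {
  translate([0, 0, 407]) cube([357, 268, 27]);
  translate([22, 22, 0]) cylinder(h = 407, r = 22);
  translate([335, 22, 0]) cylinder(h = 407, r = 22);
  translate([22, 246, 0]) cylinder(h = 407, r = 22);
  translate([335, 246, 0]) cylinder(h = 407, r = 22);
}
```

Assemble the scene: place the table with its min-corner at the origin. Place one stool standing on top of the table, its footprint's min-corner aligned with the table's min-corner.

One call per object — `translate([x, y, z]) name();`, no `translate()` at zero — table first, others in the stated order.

table();
translate([0, 0, 730]) stool();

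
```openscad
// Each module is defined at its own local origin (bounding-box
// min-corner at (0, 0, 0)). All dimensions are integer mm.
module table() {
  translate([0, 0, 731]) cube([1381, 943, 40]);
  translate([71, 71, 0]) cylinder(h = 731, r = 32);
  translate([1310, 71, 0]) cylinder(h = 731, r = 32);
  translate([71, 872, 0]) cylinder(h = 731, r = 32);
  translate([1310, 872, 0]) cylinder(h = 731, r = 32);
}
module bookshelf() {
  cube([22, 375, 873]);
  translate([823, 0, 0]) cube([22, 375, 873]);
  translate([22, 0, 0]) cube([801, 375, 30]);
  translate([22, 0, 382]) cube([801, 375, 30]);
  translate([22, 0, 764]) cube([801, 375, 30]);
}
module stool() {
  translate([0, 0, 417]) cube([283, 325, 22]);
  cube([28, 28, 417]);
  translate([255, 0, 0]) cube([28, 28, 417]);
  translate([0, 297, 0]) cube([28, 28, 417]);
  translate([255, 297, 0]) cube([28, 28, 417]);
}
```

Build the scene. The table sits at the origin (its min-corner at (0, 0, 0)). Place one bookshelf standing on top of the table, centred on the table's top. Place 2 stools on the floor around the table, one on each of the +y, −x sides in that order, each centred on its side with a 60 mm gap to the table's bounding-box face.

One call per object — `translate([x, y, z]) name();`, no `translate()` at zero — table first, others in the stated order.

table();
translate([268, 284, 771]) bookshelf();
translate([549, 1003, 0]) stool();
translate([-343, 309, 0]) stool();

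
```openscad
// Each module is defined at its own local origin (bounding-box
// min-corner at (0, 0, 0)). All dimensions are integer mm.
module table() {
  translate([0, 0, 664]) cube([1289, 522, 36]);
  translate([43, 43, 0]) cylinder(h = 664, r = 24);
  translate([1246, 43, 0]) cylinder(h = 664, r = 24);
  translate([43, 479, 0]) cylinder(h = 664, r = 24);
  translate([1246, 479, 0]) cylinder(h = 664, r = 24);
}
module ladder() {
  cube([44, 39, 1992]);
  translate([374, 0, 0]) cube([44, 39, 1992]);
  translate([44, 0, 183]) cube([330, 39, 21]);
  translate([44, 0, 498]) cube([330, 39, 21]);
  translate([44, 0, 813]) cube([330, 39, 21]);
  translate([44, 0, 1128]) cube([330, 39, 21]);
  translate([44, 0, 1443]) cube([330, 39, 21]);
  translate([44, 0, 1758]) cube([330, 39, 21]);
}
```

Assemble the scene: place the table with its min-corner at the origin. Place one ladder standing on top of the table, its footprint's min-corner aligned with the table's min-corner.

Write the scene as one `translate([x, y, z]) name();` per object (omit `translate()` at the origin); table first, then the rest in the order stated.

table();
translate([0, 0, 700]) ladder();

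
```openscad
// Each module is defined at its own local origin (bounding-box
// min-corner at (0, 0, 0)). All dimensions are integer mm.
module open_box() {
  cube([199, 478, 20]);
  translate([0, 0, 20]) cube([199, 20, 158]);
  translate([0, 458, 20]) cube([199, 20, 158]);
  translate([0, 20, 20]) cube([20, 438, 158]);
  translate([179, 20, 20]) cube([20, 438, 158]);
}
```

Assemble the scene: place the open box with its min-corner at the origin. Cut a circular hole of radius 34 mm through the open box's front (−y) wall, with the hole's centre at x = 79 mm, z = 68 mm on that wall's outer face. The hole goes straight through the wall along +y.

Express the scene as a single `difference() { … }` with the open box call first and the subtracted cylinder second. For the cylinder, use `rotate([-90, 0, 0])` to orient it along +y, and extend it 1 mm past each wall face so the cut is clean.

difference() {
  open_box();
  translate([79, -1, 68]) rotate([-90, 0, 0]) cylinder(h = 22, r = 34);
}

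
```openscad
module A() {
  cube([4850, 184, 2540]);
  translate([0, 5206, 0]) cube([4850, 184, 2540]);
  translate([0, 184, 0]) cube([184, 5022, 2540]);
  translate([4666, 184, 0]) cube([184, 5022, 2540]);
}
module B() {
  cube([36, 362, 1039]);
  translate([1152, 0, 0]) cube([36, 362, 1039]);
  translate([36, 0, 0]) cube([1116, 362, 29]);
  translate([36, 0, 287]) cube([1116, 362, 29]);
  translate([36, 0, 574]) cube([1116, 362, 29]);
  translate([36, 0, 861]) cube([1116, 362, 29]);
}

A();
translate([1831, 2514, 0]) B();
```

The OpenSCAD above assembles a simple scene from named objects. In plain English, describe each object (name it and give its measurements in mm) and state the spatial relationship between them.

A is a box-shaped house frame (walls only): outside footprint 4850×5390 mm, wall height 2540 mm, wall thickness 184 mm. The two y-facing walls run the full x-width; the two x-facing walls fit between the inner faces of the y-facing walls.

B is a bookshelf 1188 mm wide overall, 362 mm deep and 1039 mm tall. The two sides are 36 mm thick vertical panels. 4 horizontal shelves of 29 mm thickness span between the inner faces of the sides; the lowest shelf sits on the floor and shelves are stacked with a clear vertical gap of 258 mm between each pair.

The bookshelf sits inside the house frame, centred.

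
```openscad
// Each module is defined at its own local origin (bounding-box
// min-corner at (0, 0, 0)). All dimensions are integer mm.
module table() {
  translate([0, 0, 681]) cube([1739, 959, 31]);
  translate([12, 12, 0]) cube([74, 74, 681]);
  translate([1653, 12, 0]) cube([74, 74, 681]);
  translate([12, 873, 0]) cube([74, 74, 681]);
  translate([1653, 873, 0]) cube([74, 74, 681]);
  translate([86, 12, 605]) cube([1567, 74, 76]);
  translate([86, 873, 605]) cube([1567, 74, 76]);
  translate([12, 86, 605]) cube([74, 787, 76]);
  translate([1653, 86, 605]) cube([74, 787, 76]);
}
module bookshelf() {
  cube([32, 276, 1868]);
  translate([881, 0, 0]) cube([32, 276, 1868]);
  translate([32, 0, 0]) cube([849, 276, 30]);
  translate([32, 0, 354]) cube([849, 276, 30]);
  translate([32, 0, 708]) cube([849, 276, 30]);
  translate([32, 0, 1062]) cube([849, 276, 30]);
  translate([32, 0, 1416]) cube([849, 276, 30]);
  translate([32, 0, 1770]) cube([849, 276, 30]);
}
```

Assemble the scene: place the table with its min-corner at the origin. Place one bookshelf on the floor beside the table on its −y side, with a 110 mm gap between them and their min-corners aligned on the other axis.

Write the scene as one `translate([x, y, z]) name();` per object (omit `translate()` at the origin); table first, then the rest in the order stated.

table();
translate([0, -386, 0]) bookshelf();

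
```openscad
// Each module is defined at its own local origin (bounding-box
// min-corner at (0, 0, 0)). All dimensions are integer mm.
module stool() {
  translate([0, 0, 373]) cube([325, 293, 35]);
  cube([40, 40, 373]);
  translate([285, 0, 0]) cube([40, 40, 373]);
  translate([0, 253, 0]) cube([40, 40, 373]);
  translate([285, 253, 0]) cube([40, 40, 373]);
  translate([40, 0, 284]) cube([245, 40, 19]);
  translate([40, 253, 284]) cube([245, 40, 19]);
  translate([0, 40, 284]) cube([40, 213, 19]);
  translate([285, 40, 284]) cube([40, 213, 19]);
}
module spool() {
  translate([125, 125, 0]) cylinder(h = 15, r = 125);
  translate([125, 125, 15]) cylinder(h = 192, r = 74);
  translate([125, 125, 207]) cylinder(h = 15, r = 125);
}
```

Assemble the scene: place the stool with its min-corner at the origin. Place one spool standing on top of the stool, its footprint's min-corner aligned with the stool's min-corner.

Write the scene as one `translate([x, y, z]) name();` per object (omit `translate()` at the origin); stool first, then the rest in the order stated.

stool();
translate([0, 0, 408]) spool();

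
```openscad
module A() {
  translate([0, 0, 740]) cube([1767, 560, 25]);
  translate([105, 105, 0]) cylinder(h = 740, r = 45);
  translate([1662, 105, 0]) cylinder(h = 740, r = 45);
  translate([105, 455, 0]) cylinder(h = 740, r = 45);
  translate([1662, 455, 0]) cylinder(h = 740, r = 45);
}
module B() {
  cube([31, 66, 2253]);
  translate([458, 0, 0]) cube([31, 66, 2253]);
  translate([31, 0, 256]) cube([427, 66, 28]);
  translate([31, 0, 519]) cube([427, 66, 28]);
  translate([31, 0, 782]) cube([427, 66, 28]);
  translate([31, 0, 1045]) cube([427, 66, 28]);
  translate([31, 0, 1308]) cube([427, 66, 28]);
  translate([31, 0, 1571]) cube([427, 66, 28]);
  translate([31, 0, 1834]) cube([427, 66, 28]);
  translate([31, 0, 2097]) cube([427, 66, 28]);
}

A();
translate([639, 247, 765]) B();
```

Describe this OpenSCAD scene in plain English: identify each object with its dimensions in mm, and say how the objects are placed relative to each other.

A is a table: top 1767 mm (x) × 560 mm (y), 25 mm thick, upper face at z = 765 mm, on four round legs of 90 mm diameter, each leg's bounding box inset 60 mm from the nearest pair of top edges, running from z = 0 to the bottom of the top.

B is a wooden ladder with two side rails of 31×66 mm section and 2253 mm height, set 489 mm apart overall. Between them run 8 rectangular rungs (66 mm deep, 28 mm thick), front faces flush with the rails' −y face. The bottom of the first rung is 256 mm above the floor and each subsequent rung is 263 mm higher than the one below.

The ladder is on top of the table, centred.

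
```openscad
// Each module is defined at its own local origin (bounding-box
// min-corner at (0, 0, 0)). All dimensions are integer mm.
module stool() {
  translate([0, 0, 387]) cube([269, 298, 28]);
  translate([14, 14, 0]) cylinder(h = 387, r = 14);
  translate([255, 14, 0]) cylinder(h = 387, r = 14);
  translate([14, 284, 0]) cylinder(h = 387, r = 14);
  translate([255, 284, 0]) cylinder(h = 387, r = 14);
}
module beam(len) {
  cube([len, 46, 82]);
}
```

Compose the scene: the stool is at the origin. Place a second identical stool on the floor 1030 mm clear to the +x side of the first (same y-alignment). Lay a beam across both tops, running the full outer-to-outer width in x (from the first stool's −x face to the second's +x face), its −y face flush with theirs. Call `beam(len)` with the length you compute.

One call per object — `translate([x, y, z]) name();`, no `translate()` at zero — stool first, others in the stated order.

stool();
translate([1299, 0, 0]) stool();
translate([0, 0, 415]) beam(1568);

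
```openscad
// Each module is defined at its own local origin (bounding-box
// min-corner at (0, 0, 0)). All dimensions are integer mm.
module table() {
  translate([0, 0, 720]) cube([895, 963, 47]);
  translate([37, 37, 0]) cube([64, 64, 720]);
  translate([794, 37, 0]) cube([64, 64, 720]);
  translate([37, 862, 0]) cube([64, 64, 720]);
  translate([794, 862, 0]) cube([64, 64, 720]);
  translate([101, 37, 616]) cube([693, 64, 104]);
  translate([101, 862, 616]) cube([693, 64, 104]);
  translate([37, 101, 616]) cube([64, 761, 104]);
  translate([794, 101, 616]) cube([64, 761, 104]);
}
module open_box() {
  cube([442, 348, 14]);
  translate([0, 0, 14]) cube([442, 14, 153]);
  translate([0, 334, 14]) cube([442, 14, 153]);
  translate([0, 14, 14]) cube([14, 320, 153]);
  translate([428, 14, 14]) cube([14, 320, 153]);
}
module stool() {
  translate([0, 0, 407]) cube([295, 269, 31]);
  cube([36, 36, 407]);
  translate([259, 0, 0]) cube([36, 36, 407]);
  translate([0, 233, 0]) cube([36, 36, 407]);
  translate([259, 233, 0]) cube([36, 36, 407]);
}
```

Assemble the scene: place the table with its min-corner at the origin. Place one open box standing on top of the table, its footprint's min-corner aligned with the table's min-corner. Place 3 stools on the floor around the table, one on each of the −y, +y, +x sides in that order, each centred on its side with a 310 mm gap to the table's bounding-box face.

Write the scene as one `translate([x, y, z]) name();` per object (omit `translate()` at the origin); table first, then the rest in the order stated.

table();
translate([0, 0, 767]) open_box();
translate([300, -579, 0]) stool();
translate([300, 1273, 0]) stool();
translate([1205, 347, 0]) stool();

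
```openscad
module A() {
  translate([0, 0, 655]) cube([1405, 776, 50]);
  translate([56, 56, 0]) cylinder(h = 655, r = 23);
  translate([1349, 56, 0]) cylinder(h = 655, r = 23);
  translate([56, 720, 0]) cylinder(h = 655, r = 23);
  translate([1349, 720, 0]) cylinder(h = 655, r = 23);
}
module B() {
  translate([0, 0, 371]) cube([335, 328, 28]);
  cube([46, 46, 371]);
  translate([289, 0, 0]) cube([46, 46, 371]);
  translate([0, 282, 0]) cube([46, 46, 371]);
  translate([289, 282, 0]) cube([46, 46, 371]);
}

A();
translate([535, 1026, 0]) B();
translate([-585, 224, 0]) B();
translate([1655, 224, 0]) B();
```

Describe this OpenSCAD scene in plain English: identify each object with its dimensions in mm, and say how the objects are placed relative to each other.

A is a table with a 1405×776 mm rectangular top, 50 mm thick, top surface at z = 705 mm, supported by four round legs of 46 mm diameter, each leg's bounding box inset 33 mm from the nearest pair of top edges, running from the floor.

B is a simple wooden stool: a rectangular seat 335 mm (x) by 328 mm (y), 28 mm thick, top face at z = 399 mm, on four square legs, each 46×46 mm in cross-section. The legs rest on z = 0, each flush with a corner of the seat.

Three stools sit around the table at the +y, −x, +x sides.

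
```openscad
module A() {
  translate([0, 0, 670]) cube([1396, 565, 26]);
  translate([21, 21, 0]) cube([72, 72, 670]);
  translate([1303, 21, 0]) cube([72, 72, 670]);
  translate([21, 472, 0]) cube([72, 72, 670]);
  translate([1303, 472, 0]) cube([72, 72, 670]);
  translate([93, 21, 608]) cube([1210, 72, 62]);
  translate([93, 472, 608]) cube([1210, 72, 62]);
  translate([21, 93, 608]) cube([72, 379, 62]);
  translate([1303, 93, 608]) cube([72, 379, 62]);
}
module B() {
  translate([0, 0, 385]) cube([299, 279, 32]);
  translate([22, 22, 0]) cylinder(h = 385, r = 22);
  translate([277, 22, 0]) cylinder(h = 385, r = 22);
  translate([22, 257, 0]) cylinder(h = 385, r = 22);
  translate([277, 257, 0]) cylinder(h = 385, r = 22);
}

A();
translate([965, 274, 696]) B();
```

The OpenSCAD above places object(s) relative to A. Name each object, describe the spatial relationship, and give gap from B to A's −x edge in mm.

The stool's min-x is at 965; the table's min-x is 0; gap = 965 mm.

A is a table. B is a stool. The stool is on top of the table. The gap from the stool to the table's −x edge is 965 mm.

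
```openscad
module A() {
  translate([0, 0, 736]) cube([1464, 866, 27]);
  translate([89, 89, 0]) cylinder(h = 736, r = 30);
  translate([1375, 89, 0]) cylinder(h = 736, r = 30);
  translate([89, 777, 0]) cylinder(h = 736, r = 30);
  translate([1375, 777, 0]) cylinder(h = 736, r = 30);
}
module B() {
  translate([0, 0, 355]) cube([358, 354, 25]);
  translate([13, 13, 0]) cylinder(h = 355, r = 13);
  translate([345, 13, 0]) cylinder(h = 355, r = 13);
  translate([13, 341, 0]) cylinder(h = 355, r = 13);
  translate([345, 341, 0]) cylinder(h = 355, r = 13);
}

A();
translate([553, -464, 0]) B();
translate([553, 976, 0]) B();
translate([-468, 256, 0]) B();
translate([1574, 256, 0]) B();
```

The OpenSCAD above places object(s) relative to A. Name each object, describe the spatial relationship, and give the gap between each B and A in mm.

Each stool's nearest face is 110 mm from the table's bounding box.

A is a table. B is a stool. Four stools sit around the table at the −y, +y, −x, +x sides. The gap between each stool and the table is 110 mm.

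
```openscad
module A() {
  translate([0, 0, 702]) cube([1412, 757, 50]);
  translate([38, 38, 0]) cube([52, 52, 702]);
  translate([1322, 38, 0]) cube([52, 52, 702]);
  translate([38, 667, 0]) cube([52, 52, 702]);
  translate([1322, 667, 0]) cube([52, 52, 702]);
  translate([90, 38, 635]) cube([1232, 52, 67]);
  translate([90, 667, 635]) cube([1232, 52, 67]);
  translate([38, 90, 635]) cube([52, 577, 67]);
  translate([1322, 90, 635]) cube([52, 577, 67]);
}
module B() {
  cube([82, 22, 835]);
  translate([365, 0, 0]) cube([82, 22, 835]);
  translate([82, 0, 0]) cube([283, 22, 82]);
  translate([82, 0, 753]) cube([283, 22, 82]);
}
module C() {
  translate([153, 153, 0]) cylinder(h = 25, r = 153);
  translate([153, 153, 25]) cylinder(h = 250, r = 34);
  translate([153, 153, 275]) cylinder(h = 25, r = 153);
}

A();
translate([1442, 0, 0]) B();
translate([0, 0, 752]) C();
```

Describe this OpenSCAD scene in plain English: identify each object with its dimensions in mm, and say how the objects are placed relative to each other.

A is a table with a 1412×757 mm rectangular top, 50 mm thick, top surface at z = 752 mm, supported by four 52×52 mm square legs, each inset 38 mm from the nearest pair of top edges, running from the floor. Four apron rails, 52 mm thick and 67 mm tall, run between adjacent legs with their top edges flush with the underside of the top and their outer faces flush with the legs' outer faces.

B is a picture frame with a 283×671 mm rectangular opening (x by z) and a uniform 82 mm border on every side. Frame depth is 22 mm along y. It is built from two vertical stiles running the full outside height and two horizontal rails spanning the gap between the stiles.

C is a spool: two coaxial disc flanges of radius 153 mm and thickness 25 mm, joined by a core cylinder of radius 34 mm and height 250 mm. The lower flange rests on z = 0 and the three cylinders share a vertical axis.

The picture frame is on the floor beside the table on its +x side. The spool is on top of the table.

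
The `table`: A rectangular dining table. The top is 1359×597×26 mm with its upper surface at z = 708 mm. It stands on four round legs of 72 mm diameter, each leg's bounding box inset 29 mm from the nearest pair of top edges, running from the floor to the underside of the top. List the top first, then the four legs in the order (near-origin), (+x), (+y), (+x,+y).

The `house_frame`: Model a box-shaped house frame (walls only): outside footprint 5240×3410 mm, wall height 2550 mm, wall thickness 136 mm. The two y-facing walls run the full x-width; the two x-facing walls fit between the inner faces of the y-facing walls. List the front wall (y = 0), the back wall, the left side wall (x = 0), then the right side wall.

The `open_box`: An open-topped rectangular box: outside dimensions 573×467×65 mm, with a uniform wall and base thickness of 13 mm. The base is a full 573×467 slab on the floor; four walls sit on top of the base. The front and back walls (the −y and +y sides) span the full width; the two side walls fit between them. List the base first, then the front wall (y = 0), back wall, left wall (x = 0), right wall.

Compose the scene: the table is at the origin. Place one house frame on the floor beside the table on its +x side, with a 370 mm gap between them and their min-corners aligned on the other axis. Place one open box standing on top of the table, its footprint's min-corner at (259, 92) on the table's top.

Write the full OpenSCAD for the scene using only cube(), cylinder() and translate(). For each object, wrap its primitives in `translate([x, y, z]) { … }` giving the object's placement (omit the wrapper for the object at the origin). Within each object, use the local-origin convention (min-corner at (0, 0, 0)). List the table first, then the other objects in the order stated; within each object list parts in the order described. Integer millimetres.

translate([0, 0, 682]) cube([1359, 597, 26]);
translate([65, 65, 0]) cylinder(h = 682, r = 36);
translate([1294, 65, 0]) cylinder(h = 682, r = 36);
translate([65, 532, 0]) cylinder(h = 682, r = 36);
translate([1294, 532, 0]) cylinder(h = 682, r = 36);
translate([1729, 0, 0]) {
  cube([5240, 136, 2550]);
  translate([0, 3274, 0]) cube([5240, 136, 2550]);
  translate([0, 136, 0]) cube([136, 3138, 2550]);
  translate([5104, 136, 0]) cube([136, 3138, 2550]);
}
translate([259, 92, 708]) {
  cube([573, 467, 13]);
  translate([0, 0, 13]) cube([573, 13, 52]);
  translate([0, 454, 13]) cube([573, 13, 52]);
  translate([0, 13, 13]) cube([13, 441, 52]);
  translate([560, 13, 13]) cube([13, 441, 52]);
}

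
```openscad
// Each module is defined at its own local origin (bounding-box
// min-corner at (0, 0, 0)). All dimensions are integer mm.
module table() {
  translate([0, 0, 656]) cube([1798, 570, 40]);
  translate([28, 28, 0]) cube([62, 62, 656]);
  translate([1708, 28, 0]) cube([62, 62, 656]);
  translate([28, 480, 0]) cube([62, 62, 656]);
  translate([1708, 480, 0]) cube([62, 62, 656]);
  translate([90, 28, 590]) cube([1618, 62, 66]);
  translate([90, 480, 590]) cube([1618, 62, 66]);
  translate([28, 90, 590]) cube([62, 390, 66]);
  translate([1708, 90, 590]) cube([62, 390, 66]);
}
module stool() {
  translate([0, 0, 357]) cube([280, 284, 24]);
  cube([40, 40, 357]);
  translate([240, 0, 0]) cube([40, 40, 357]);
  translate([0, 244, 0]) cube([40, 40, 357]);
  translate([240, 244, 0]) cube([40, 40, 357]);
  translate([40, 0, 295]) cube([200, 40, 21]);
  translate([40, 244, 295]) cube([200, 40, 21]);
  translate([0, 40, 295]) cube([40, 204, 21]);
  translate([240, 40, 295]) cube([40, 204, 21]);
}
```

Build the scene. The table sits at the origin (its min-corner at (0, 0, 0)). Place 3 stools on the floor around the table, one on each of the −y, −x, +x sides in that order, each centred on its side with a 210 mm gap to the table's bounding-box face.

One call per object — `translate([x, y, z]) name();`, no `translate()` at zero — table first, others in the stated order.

table();
translate([759, -494, 0]) stool();
translate([-490, 143, 0]) stool();
translate([2008, 143, 0]) stool();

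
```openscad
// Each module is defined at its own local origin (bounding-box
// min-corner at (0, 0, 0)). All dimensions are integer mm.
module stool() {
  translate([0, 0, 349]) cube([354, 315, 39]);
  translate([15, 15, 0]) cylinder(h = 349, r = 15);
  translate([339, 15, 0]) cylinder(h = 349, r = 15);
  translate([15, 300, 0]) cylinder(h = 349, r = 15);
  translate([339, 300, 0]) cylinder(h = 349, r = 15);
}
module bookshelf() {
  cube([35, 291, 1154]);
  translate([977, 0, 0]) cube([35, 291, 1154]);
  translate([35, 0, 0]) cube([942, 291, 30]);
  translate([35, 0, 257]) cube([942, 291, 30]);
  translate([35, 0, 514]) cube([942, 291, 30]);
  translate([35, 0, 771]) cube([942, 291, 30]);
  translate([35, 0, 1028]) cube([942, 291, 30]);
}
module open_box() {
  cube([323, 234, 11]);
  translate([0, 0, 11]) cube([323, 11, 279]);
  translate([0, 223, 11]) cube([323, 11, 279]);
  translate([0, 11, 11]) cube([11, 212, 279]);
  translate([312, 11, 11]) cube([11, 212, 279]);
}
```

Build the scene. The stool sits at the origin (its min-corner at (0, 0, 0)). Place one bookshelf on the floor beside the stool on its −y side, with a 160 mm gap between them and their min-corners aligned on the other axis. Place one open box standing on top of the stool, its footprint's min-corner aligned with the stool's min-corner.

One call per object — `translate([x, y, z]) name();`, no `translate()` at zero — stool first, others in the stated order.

stool();
translate([0, -451, 0]) bookshelf();
translate([0, 0, 388]) open_box();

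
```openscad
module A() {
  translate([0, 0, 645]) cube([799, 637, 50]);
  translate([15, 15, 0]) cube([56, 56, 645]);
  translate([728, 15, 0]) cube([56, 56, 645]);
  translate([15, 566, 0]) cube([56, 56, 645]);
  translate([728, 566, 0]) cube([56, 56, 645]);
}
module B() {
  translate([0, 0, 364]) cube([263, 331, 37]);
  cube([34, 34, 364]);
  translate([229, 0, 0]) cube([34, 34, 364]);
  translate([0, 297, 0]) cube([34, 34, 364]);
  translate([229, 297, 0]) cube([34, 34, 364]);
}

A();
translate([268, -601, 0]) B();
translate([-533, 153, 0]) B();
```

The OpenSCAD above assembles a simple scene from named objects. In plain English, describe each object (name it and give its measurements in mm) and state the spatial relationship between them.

A is a table with a 799×637 mm rectangular top, 50 mm thick, top surface at z = 695 mm, supported by four 56×56 mm square legs, each inset 15 mm from the nearest pair of top edges, running from the floor.

B is a four-legged stool. The seat is a 263×331×37 mm slab whose top surface is at z = 401 mm; four square legs, each 34×34 mm in cross-section, run from the floor (z = 0) to the underside of the seat, each flush with a corner of the seat.

Two stools sit around the table at the −y, −x sides.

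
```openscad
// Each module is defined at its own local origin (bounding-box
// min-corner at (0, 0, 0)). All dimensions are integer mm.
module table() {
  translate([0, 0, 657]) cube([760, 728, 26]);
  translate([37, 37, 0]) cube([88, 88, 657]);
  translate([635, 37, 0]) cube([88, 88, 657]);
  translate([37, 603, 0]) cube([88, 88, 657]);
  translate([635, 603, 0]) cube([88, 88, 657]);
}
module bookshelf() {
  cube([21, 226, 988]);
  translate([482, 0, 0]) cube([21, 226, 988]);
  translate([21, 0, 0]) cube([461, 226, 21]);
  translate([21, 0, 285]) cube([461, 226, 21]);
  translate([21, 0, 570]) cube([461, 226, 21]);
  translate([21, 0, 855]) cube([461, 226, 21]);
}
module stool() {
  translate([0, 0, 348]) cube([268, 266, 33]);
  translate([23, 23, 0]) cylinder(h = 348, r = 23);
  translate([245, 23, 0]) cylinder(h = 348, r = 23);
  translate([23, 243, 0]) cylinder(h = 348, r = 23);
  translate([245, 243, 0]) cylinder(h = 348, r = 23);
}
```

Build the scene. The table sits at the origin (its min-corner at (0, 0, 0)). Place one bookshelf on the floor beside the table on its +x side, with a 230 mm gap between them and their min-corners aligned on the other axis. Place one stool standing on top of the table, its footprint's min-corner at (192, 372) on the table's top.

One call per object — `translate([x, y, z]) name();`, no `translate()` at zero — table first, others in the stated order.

table();
translate([990, 0, 0]) bookshelf();
translate([192, 372, 683]) stool();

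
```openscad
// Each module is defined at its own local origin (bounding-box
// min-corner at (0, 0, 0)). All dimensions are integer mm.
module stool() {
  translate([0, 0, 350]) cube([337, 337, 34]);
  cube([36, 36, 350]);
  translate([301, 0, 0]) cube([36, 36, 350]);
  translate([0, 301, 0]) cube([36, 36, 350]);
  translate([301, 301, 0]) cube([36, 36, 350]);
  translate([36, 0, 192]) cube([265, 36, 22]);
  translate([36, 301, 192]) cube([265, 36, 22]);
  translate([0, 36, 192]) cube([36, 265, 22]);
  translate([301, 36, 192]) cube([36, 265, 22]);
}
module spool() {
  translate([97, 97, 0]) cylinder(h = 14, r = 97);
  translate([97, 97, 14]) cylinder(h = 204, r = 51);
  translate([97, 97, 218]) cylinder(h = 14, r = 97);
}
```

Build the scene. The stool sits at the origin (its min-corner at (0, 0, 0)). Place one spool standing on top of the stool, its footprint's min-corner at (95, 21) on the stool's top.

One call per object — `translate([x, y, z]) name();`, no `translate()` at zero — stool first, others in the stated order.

stool();
translate([95, 21, 384]) spool();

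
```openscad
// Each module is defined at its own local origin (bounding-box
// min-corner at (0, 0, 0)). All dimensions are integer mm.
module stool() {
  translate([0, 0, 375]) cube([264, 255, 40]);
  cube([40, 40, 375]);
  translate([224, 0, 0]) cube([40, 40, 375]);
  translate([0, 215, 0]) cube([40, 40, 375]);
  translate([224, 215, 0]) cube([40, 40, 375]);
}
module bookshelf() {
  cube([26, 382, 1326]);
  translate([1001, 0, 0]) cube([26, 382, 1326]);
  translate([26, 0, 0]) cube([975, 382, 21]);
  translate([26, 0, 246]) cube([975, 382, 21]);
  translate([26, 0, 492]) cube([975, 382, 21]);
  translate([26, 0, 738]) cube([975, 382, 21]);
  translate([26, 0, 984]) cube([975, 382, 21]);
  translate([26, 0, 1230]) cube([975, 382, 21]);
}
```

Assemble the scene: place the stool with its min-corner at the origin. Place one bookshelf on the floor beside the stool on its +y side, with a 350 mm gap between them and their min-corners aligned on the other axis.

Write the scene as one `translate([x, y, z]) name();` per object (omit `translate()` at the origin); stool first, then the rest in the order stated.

stool();
translate([0, 605, 0]) bookshelf();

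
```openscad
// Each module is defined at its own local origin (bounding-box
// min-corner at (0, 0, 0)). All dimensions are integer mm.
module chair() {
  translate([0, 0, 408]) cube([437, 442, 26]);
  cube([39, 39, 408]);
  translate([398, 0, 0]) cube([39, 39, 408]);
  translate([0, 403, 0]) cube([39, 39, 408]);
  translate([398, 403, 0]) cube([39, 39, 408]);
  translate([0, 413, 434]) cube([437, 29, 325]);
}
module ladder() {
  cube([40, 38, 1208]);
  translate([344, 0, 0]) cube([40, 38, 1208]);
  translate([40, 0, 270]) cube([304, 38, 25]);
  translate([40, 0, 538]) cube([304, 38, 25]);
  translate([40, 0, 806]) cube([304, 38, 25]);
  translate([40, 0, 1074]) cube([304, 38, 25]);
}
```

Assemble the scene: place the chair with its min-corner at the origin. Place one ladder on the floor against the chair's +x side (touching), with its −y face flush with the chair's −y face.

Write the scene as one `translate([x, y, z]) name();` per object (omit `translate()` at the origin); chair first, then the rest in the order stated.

chair();
translate([437, 0, 0]) ladder();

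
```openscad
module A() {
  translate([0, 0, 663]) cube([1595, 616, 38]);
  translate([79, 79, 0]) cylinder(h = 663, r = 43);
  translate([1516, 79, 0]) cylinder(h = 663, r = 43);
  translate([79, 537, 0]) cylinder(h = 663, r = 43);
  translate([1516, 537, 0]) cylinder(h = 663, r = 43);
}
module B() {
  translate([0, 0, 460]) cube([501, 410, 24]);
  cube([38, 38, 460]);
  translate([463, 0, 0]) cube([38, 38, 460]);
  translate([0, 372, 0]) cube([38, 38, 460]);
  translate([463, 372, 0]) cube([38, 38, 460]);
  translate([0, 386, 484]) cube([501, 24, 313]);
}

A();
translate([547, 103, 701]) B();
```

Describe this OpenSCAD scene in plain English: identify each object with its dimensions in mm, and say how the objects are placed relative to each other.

A is a table: top 1595 mm (x) × 616 mm (y), 38 mm thick, upper face at z = 701 mm, on four round legs of 86 mm diameter, each leg's bounding box inset 36 mm from the nearest pair of top edges, running from z = 0 to the bottom of the top.

B is a chair. The seat is a 501×410×24 mm slab with its top at z = 484 mm, on four 38×38 mm corner legs (flush with the seat edges, standing on z = 0). A flat backrest 24 mm thick, 313 mm tall, spans the full seat width and rises from the seat top along its +y edge, rear face flush with the rear of the seat.

The chair is on top of the table, centred.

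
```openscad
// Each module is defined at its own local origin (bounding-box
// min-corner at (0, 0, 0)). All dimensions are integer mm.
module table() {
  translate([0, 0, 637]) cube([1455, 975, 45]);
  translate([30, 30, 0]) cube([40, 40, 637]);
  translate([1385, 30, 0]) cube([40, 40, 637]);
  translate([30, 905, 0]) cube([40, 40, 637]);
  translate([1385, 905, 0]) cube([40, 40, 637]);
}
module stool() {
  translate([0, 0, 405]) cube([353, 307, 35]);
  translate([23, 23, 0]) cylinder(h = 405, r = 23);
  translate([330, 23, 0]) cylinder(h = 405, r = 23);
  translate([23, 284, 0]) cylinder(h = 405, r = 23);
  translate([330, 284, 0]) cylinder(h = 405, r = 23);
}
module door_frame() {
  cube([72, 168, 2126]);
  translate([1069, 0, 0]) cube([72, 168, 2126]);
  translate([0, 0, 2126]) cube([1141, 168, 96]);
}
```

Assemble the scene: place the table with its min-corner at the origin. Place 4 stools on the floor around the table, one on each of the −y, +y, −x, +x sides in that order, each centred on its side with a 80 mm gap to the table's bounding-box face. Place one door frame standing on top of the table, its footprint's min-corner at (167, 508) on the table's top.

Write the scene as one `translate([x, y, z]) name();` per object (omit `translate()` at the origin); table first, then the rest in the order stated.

table();
translate([551, -387, 0]) stool();
translate([551, 1055, 0]) stool();
translate([-433, 334, 0]) stool();
translate([1535, 334, 0]) stool();
translate([167, 508, 682]) door_frame();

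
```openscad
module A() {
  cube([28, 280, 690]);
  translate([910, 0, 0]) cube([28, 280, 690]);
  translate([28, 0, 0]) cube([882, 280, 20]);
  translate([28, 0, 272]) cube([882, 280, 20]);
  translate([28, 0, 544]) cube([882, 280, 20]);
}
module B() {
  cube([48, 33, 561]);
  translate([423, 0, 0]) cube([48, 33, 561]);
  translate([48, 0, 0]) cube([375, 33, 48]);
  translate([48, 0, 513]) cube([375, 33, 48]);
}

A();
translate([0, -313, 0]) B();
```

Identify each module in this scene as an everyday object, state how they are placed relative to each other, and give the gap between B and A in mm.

A is a bookshelf. B is a picture frame. The picture frame is on the floor beside the bookshelf on its −y side. The gap between the picture frame and the bookshelf is 280 mm.

The picture frame's nearest face is 280 mm from the bookshelf's −y face.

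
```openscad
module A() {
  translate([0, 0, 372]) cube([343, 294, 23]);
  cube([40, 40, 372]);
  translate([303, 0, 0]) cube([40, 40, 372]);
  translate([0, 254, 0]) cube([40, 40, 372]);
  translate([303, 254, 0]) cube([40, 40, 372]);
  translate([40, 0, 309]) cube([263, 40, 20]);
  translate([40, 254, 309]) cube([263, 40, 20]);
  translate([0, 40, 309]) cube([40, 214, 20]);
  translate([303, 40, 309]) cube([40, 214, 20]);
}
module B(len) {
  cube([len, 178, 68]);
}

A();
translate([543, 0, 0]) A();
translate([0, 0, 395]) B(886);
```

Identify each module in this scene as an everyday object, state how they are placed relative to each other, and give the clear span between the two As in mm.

A is a stool. B is a beam. A beam spans the tops of two stools. The clear span between the two stools is 200 mm.

Second stool starts at x = 543; first ends at x = 343; clear span = 543 − 343 = 200 mm.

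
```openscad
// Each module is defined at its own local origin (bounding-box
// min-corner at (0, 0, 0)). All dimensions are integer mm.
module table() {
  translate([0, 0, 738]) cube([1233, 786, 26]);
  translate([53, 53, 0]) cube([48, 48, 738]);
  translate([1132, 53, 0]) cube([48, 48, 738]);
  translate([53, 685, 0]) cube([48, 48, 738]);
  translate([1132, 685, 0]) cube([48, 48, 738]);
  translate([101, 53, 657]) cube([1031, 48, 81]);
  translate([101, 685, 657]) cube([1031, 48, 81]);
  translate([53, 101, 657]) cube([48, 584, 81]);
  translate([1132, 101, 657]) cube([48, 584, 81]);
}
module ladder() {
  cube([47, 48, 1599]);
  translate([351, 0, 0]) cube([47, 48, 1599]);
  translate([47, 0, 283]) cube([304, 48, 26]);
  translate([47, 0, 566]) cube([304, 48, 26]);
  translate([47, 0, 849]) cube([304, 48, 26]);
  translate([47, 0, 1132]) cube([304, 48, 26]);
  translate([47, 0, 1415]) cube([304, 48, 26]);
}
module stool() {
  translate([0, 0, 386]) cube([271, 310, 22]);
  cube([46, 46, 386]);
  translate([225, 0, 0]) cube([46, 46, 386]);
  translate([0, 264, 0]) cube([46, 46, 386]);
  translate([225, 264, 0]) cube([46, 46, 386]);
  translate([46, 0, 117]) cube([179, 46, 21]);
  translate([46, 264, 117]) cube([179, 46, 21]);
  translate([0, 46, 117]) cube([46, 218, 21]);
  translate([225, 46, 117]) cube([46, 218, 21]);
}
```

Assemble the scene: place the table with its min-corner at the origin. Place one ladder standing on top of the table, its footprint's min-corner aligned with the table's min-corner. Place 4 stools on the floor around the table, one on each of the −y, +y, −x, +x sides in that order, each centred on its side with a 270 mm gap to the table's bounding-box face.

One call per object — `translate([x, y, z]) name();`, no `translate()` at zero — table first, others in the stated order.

table();
translate([0, 0, 764]) ladder();
translate([481, -580, 0]) stool();
translate([481, 1056, 0]) stool();
translate([-541, 238, 0]) stool();
translate([1503, 238, 0]) stool();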